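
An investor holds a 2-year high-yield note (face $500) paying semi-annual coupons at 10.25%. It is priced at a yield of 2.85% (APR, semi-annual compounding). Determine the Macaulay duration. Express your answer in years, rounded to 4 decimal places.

Periodic yield y = 0.01425. Discount each cash flow and weight by its period:
  t   CF        PV=CF/(1+0.01425)^t    t·PV
  1       25.625        25.2650        25.2650
  2       25.625        24.9100        49.8200
  3       25.625        24.5600        73.6801
  4      525.625       496.7020     1,986.8082
  Σ                    571.4371     2,135.5732
Price P = Σ PV = 571.4371.
Macaulay duration = Σ(t·PV) / P = 2,135.5732 / 571.4371 = 3.73720 half-year periods.
In years: 3.73720 / 2 = 1.86860 years.

1.8686 years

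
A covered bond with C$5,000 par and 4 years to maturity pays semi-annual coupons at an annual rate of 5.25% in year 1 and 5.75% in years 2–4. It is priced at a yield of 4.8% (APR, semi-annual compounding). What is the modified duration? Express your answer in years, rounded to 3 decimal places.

3.565 years

Periodic yield y = 0.024. First find Macaulay duration:
  t   CF        PV=CF/(1+0.024)^t    t·PV
  1       131.25       128.1738       128.1738
  2       131.25       125.1698       250.3395
  3       143.75       133.8776       401.6329
  4       143.75       130.7399       522.9595
  5       143.75       127.6756       638.3782
  6       143.75       124.6832       748.0995
  7       143.75       121.7610       852.3269
  8     5,143.75     4,254.8103    34,038.4822
  Σ                  5,146.8912    37,580.3925
P = 5,146.8912; Macaulay duration = 37,580.3925 / 5,146.8912 = 7.30157 half-year periods = 3.65079 years.
Modified duration = D_Mac / (1 + y) = 3.65079 / 1.024 = 3.56522 years.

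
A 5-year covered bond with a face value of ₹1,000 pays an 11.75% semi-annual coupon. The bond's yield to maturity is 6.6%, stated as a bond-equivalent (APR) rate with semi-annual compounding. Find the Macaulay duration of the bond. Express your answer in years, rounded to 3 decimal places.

Periodic yield y = 0.033. Discount each cash flow and weight by its period:
  t   CF        PV=CF/(1+0.033)^t    t·PV
  1        58.75        56.8732        56.8732
  2        58.75        55.0563       110.1127
  3        58.75        53.2975       159.8925
  4        58.75        51.5949       206.3795
  5        58.75        49.9466       249.7332
  6        58.75        48.3511       290.1063
  7        58.75        46.8064       327.6451
  8        58.75        45.3112       362.4894
  9        58.75        43.8637       394.7730
  10    1,058.75       765.2269     7,652.2686
  Σ                  1,216.3277     9,810.2735
Price P = Σ PV = 1,216.3277.
Macaulay duration = Σ(t·PV) / P = 9,810.2735 / 1,216.3277 = 8.06549 half-year periods.
In years: 8.06549 / 2 = 4.03274 years.

4.033 years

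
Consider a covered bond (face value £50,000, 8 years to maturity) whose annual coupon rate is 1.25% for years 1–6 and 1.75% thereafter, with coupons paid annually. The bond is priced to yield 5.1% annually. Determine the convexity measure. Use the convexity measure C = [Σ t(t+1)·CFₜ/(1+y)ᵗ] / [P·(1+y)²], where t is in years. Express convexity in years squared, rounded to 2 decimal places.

With y = 0.051:
  t   CF        PV=CF/(1+0.051)^t    t·PV        t(t+1)·PV
  1       625.00       594.6717       594.6717       1,189.3435
  2       625.00       565.8152     1,131.6303       3,394.8910
  3       625.00       538.3589     1,615.0766       6,460.3064
  4       625.00       512.2349     2,048.9395      10,244.6977
  5       625.00       487.3786     2,436.8929      14,621.3574
  6       625.00       463.7284     2,782.3706      19,476.5940
  7       875.00       617.7163     4,324.0139      34,592.1112
  8    50,875.00    34,172.9675   273,383.7403   2,460,453.6626
  Σ                 37,952.8715   288,317.3359   2,550,432.9637
P = 37,952.8715.
Convexity = Σ t(t+1)·PV / [P·(1+y)²] = 2,550,432.9637 / (37,952.8715 × 1.104601) = 60.83645.

60.84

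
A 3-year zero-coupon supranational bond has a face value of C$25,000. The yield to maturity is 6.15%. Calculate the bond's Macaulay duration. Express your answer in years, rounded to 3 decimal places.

A zero-coupon bond has a single cash flow at maturity, so its Macaulay duration equals its maturity: 3 years.

3.000 years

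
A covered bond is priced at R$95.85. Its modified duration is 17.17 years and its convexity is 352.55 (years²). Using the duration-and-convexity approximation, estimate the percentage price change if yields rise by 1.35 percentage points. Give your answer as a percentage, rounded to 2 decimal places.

-19.97%

Duration effect: -D_mod·Δy = -17.17 × (+0.0135) = -0.231795
Convexity effect: ½·C·(Δy)² = 0.5 × 352.55 × (0.0135)² = +0.03212611875
ΔP/P ≈ -0.231795 + 0.03212611875 = -0.19966888125
= -19.966888125%.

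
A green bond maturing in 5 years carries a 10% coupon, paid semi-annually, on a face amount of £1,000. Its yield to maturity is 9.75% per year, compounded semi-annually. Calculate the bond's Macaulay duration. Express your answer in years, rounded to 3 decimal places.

4.059 years

Periodic yield y = 0.04875. Discount each cash flow and weight by its period:
  t   CF        PV=CF/(1+0.04875)^t    t·PV
  1        50.00        47.6758        47.6758
  2        50.00        45.4596        90.9193
  3        50.00        43.3465       130.0395
  4        50.00        41.3316       165.3264
  5        50.00        39.4103       197.0517
  6        50.00        37.5784       225.4703
  7        50.00        35.8316       250.8212
  8        50.00        34.1660       273.3280
  9        50.00        32.5778       293.2005
  10    1,050.00       652.3333     6,523.3332
  Σ                  1,009.7110     8,197.1659
Price P = Σ PV = 1,009.7110.
Macaulay duration = Σ(t·PV) / P = 8,197.1659 / 1,009.7110 = 8.11833 half-year periods.
In years: 8.11833 / 2 = 4.05916 years.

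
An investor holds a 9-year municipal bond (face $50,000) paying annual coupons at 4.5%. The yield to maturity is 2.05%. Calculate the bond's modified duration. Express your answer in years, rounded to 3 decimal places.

Periodic yield y = 0.0205. First find Macaulay duration:
  t   CF        PV=CF/(1+0.0205)^t    t·PV
  1     2,250.00     2,204.8016     2,204.8016
  2     2,250.00     2,160.5111     4,321.0222
  3     2,250.00     2,117.1103     6,351.3310
  4     2,250.00     2,074.5814     8,298.3256
  5     2,250.00     2,032.9068    10,164.5341
  6     2,250.00     1,992.0694    11,952.4164
  7     2,250.00     1,952.0523    13,664.3663
  8     2,250.00     1,912.8391    15,302.7130
  9    52,250.00    43,528.0502   391,752.4514
  Σ                 59,974.9222   464,011.9615
P = 59,974.9222; Macaulay duration = 464,011.9615 / 59,974.9222 = 7.73677 years.
Modified duration = D_Mac / (1 + y) = 7.73677 / 1.0205 = 7.58135 years.

7.581 years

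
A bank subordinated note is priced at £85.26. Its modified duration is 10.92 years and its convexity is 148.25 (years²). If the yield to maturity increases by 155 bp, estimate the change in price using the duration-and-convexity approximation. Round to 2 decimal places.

Duration effect: -D_mod·Δy = -10.92 × (+0.0155) = -0.169260
Convexity effect: ½·C·(Δy)² = 0.5 × 148.25 × (0.0155)² = +0.01780853125
ΔP/P ≈ -0.169260 + 0.01780853125 = -0.15145146875
ΔP ≈ 85.26 × (-0.15145146875) = -12.912752225625.

-£12.91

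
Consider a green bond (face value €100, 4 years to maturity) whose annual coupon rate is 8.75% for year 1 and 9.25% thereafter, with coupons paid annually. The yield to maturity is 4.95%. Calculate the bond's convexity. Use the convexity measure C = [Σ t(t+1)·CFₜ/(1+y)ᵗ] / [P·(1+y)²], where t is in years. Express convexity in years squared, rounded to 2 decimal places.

With y = 0.0495:
  t   CF        PV=CF/(1+0.0495)^t    t·PV        t(t+1)·PV
  1         8.75         8.3373         8.3373          16.6746
  2         9.25         8.3980        16.7960          50.3881
  3         9.25         8.0019        24.0058          96.0231
  4       109.25        90.0516       360.2066       1,801.0330
  Σ                    114.7889       409.3457       1,964.1188
P = 114.7889.
Convexity = Σ t(t+1)·PV / [P·(1+y)²] = 1,964.1188 / (114.7889 × 1.101450) = 15.53470.

15.53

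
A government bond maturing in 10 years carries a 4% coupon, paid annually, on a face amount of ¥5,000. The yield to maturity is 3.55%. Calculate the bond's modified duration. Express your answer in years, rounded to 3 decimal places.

8.178 years

Periodic yield y = 0.0355. First find Macaulay duration:
  t   CF        PV=CF/(1+0.0355)^t    t·PV
  1       200.00       193.1434       193.1434
  2       200.00       186.5219       373.0438
  3       200.00       180.1274       540.3821
  4       200.00       173.9521       695.8083
  5       200.00       167.9885       839.9424
  6       200.00       162.2293       973.3760
  7       200.00       156.6676     1,096.6734
  8       200.00       151.2966     1,210.3728
  9       200.00       146.1097     1,314.9874
  10    5,200.00     3,668.6165    36,686.1647
  Σ                  5,186.6529    43,923.8941
P = 5,186.6529; Macaulay duration = 43,923.8941 / 5,186.6529 = 8.46864 years.
Modified duration = D_Mac / (1 + y) = 8.46864 / 1.0355 = 8.17831 years.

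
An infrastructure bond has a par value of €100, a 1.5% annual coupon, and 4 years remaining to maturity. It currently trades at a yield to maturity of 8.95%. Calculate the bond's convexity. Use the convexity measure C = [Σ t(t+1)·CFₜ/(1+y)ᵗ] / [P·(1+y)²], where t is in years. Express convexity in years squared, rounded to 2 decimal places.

16.27

With y = 0.0895:
  t   CF        PV=CF/(1+0.0895)^t    t·PV        t(t+1)·PV
  1         1.50         1.3768         1.3768           2.7536
  2         1.50         1.2637         2.5274           7.5821
  3         1.50         1.1599         3.4796          13.9184
  4       101.50        72.0372       288.1490       1,440.7449
  Σ                     75.8376       295.5327       1,464.9990
P = 75.8376.
Convexity = Σ t(t+1)·PV / [P·(1+y)²] = 1,464.9990 / (75.8376 × 1.187010) = 16.27415.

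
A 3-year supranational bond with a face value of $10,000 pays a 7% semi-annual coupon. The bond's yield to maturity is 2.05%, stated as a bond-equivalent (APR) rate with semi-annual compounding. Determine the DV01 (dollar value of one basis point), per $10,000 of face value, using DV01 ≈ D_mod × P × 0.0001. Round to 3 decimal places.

$3.141

Periodic yield y = 0.01025.
  t   CF        PV=CF/(1+0.01025)^t    t·PV
  1       350.00       346.4489       346.4489
  2       350.00       342.9338       685.8677
  3       350.00       339.4544     1,018.3633
  4       350.00       336.0103     1,344.0413
  5       350.00       332.6012     1,663.0058
  6    10,350.00     9,735.7003    58,414.2016
  Σ                 11,433.1489    63,471.9285
P = 11,433.1489; D_Mac = 5.55157 half-year periods = 2.77579 yrs; D_mod = 2.74762 yrs.
DV01 ≈ 2.74762 × 11,433.1489 × 0.0001 = 3.141397.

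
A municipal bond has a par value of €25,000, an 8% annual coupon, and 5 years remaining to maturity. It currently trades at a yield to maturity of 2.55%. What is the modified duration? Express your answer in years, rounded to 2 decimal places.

Periodic yield y = 0.0255. First find Macaulay duration:
  t   CF        PV=CF/(1+0.0255)^t    t·PV
  1     2,000.00     1,950.2682     1,950.2682
  2     2,000.00     1,901.7730     3,803.5459
  3     2,000.00     1,854.4836     5,563.4509
  4     2,000.00     1,808.3702     7,233.4807
  5    27,000.00    23,805.9458   119,029.7290
  Σ                 31,320.8407   137,580.4747
P = 31,320.8407; Macaulay duration = 137,580.4747 / 31,320.8407 = 4.39262 years.
Modified duration = D_Mac / (1 + y) = 4.39262 / 1.0255 = 4.28339 years.

4.28 years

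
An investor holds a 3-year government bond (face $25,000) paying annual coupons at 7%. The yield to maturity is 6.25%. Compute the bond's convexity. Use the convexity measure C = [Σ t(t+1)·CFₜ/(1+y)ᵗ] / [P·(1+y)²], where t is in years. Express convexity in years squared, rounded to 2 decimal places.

With y = 0.0625:
  t   CF        PV=CF/(1+0.0625)^t    t·PV        t(t+1)·PV
  1     1,750.00     1,647.0588     1,647.0588       3,294.1176
  2     1,750.00     1,550.1730     3,100.3460       9,301.0381
  3    26,750.00    22,301.6487    66,904.9461     267,619.7842
  Σ                 25,498.8805    71,652.3509     280,214.9400
P = 25,498.8805.
Convexity = Σ t(t+1)·PV / [P·(1+y)²] = 280,214.9400 / (25,498.8805 × 1.128906) = 9.73447.

9.73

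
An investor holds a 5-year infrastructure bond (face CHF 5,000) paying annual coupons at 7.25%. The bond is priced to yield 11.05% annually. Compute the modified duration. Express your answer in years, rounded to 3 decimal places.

3.883 years

Periodic yield y = 0.1105. First find Macaulay duration:
  t   CF        PV=CF/(1+0.1105)^t    t·PV
  1       362.50       326.4295       326.4295
  2       362.50       293.9483       587.8965
  3       362.50       264.6990       794.0970
  4       362.50       238.3602       953.4408
  5     5,362.50     3,175.2249    15,876.1245
  Σ                  4,298.6619    18,537.9884
P = 4,298.6619; Macaulay duration = 18,537.9884 / 4,298.6619 = 4.31250 years.
Modified duration = D_Mac / (1 + y) = 4.31250 / 1.1105 = 3.88339 years.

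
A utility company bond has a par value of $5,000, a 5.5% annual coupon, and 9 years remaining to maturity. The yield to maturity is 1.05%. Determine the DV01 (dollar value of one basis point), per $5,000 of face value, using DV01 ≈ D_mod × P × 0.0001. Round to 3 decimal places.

Periodic yield y = 0.0105.
  t   CF        PV=CF/(1+0.0105)^t    t·PV
  1       275.00       272.1425       272.1425
  2       275.00       269.3147       538.6294
  3       275.00       266.5163       799.5488
  4       275.00       263.7469     1,054.9877
  5       275.00       261.0064     1,305.0318
  6       275.00       258.2943     1,549.7657
  7       275.00       255.6104     1,789.2726
  8       275.00       252.9543     2,023.6348
  9     5,275.00     4,801.7064    43,215.3578
  Σ                  6,901.2922    52,548.3711
P = 6,901.2922; D_Mac = 7.61428 yrs; D_mod = 7.53516 yrs.
DV01 ≈ 7.53516 × 6,901.2922 × 0.0001 = 5.200235.

$5.200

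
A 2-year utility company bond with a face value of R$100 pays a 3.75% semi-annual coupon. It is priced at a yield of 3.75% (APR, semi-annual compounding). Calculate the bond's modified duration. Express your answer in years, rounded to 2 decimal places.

Periodic yield y = 0.01875. First find Macaulay duration:
  t   CF        PV=CF/(1+0.01875)^t    t·PV
  1        1.875         1.8405         1.8405
  2        1.875         1.8066         3.6132
  3        1.875         1.7734         5.3201
  4      101.875        94.5795       378.3181
  Σ                    100.0000       389.0919
P = 100.0000; Macaulay duration = 389.0919 / 100.0000 = 3.89092 half-year periods = 1.94546 years.
Modified duration = D_Mac / (1 + y) = 1.94546 / 1.01875 = 1.90965 years.

1.91 years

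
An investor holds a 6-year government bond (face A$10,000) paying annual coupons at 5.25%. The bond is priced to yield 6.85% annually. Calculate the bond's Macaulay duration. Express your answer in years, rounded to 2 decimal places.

5.27 years

Periodic yield y = 0.0685. Discount each cash flow and weight by its year:
  t   CF        PV=CF/(1+0.0685)^t    t·PV
  1       525.00       491.3430       491.3430
  2       525.00       459.8437       919.6874
  3       525.00       430.3638     1,291.0914
  4       525.00       402.7738     1,611.0951
  5       525.00       376.9525     1,884.7627
  6    10,525.00     7,072.5324    42,435.1944
  Σ                  9,233.8092    48,633.1740
Price P = Σ PV = 9,233.8092.
Macaulay duration = Σ(t·PV) / P = 48,633.1740 / 9,233.8092 = 5.26686 years.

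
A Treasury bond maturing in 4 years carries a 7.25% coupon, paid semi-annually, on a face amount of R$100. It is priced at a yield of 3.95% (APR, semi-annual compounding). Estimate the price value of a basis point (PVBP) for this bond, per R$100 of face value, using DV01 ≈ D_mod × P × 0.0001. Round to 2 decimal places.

Periodic yield y = 0.01975.
  t   CF        PV=CF/(1+0.01975)^t    t·PV
  1        3.625         3.5548         3.5548
  2        3.625         3.4859         6.9719
  3        3.625         3.4184        10.2553
  4        3.625         3.3522        13.4089
  5        3.625         3.2873        16.4365
  6        3.625         3.2236        19.3418
  7        3.625         3.1612        22.1284
  8      103.625        88.6165       708.9324
  Σ                    112.1001       801.0300
P = 112.1001; D_Mac = 7.14567 half-year periods = 3.57283 yrs; D_mod = 3.50364 yrs.
DV01 ≈ 3.50364 × 112.1001 × 0.0001 = 0.039276.

R$0.04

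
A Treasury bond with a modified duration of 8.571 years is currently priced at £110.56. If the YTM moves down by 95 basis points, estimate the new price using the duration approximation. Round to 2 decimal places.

Duration approximation: ΔP/P ≈ -D_mod · Δy = -8.571 × (-0.0095) = +0.0814245.
New price ≈ 110.56 × (1 + 0.0814245) = 119.56229272.

£119.56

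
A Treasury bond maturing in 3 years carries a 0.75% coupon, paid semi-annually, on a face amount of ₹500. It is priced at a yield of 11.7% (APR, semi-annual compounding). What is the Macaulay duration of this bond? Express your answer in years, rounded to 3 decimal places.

Periodic yield y = 0.0585. Discount each cash flow and weight by its period:
  t   CF        PV=CF/(1+0.0585)^t    t·PV
  1        1.875         1.7714         1.7714
  2        1.875         1.6735         3.3470
  3        1.875         1.5810         4.7430
  4        1.875         1.4936         5.9744
  5        1.875         1.4111         7.0553
  6      501.875       356.8210     2,140.9259
  Σ                    364.7515     2,163.8170
Price P = Σ PV = 364.7515.
Macaulay duration = Σ(t·PV) / P = 2,163.8170 / 364.7515 = 5.93230 half-year periods.
In years: 5.93230 / 2 = 2.96615 years.

2.966 years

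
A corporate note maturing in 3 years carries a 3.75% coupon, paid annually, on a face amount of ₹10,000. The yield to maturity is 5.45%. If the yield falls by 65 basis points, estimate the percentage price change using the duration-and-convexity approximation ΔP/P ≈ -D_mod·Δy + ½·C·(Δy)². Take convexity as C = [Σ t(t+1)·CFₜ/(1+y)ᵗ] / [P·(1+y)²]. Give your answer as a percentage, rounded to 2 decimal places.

+1.80%

With y = 0.0545:
  t   CF        PV=CF/(1+0.0545)^t    t·PV        t(t+1)·PV
  1       375.00       355.6188       355.6188         711.2376
  2       375.00       337.2392       674.4785       2,023.4354
  3    10,375.00     8,848.0660    26,544.1980     106,176.7919
  Σ                  9,540.9240    27,574.2952     108,911.4649
P = 9,540.9240; D_Mac = 2.89011 yrs; D_mod = 2.74074 yrs; C = 10.26573.
Duration effect: -2.74074 × (-0.0065) = +0.017815
Convexity effect: 0.5 × 10.26573 × (-0.0065)² = +0.0002169
ΔP/P ≈ +0.017815 + 0.0002169 = +0.018032 = +1.8032%.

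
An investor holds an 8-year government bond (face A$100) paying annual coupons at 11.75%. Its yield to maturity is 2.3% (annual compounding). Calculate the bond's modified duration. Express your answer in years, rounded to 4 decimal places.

6.0343 years

Periodic yield y = 0.023. First find Macaulay duration:
  t   CF        PV=CF/(1+0.023)^t    t·PV
  1        11.75        11.4858        11.4858
  2        11.75        11.2276        22.4552
  3        11.75        10.9752        32.9255
  4        11.75        10.7284        42.9136
  5        11.75        10.4872        52.4360
  6        11.75        10.2514        61.5085
  7        11.75        10.0209        70.1466
  8       111.75        93.1628       745.3023
  Σ                    168.3393     1,039.1735
P = 168.3393; Macaulay duration = 1,039.1735 / 168.3393 = 6.17309 years.
Modified duration = D_Mac / (1 + y) = 6.17309 / 1.023 = 6.03430 years.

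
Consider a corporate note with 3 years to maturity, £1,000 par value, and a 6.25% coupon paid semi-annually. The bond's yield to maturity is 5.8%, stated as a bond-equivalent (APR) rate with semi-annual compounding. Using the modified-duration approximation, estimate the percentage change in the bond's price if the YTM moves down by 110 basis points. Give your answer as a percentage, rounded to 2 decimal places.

+2.98%

Periodic yield y = 0.029. Modified duration first:
  t   CF        PV=CF/(1+0.029)^t    t·PV
  1        31.25        30.3693        30.3693
  2        31.25        29.5134        59.0268
  3        31.25        28.6816        86.0449
  4        31.25        27.8733       111.4932
  5        31.25        27.0878       135.4388
  6     1,031.25       868.7038     5,212.2227
  Σ                  1,012.2292     5,634.5957
P = 1,012.2292; D_Mac = 5.56652 half-year periods = 2.78326 yrs; D_mod = 2.78326/(1+0.029) = 2.70482 yrs.
ΔP/P ≈ -D_mod · Δy = -2.70482 × (-0.011) = +0.029753 = +2.9753%.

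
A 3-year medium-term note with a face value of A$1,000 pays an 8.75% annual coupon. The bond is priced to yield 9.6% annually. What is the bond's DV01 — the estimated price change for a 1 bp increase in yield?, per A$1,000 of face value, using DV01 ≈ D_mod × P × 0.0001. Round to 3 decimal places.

A$0.247

Periodic yield y = 0.096.
  t   CF        PV=CF/(1+0.096)^t    t·PV
  1        87.50        79.8358        79.8358
  2        87.50        72.8429       145.6857
  3     1,087.50       826.0334     2,478.1002
  Σ                    978.7120     2,703.6216
P = 978.7120; D_Mac = 2.76243 yrs; D_mod = 2.52046 yrs.
DV01 ≈ 2.52046 × 978.7120 × 0.0001 = 0.246681.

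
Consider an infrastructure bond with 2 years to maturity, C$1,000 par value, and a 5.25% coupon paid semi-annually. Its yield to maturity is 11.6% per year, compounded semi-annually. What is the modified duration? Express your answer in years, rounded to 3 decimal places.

Periodic yield y = 0.058. First find Macaulay duration:
  t   CF        PV=CF/(1+0.058)^t    t·PV
  1        26.25        24.8110        24.8110
  2        26.25        23.4508        46.9016
  3        26.25        22.1652        66.4957
  4     1,026.25       819.0502     3,276.2006
  Σ                    889.4772     3,414.4089
P = 889.4772; Macaulay duration = 3,414.4089 / 889.4772 = 3.83867 half-year periods = 1.91933 years.
Modified duration = D_Mac / (1 + y) = 1.91933 / 1.058 = 1.81412 years.

1.814 years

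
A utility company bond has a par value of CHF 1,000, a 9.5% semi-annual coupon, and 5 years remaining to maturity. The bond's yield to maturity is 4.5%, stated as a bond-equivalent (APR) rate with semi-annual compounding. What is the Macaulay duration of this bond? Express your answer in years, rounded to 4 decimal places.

Periodic yield y = 0.0225. Discount each cash flow and weight by its period:
  t   CF        PV=CF/(1+0.0225)^t    t·PV
  1        47.50        46.4548        46.4548
  2        47.50        45.4325        90.8651
  3        47.50        44.4328       133.2984
  4        47.50        43.4551       173.8202
  5        47.50        42.4988       212.4942
  6        47.50        41.5637       249.3819
  7        47.50        40.6490       284.5433
  8        47.50        39.7546       318.0366
  9        47.50        38.8798       349.9180
  10    1,047.50       838.5344     8,385.3436
  Σ                  1,221.6554    10,244.1561
Price P = Σ PV = 1,221.6554.
Macaulay duration = Σ(t·PV) / P = 10,244.1561 / 1,221.6554 = 8.38547 half-year periods.
In years: 8.38547 / 2 = 4.19274 years.

4.1927 years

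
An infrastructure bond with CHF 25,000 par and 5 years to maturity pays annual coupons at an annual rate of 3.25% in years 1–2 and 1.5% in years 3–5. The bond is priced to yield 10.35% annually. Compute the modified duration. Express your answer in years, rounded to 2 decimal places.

Periodic yield y = 0.1035. First find Macaulay duration:
  t   CF        PV=CF/(1+0.1035)^t    t·PV
  1       812.50       736.2936       736.2936
  2       812.50       667.2348     1,334.4696
  3       375.00       279.0707       837.2121
  4       375.00       252.8960     1,011.5839
  5    25,375.00    15,507.5919    77,537.9595
  Σ                 17,443.0870    81,457.5187
P = 17,443.0870; Macaulay duration = 81,457.5187 / 17,443.0870 = 4.66990 years.
Modified duration = D_Mac / (1 + y) = 4.66990 / 1.1035 = 4.23190 years.

4.23 years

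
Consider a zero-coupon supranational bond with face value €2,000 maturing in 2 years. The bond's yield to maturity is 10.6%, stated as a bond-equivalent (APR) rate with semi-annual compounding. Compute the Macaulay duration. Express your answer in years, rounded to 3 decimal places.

2.000 years

A zero-coupon bond has a single cash flow at maturity, so its Macaulay duration equals its maturity: 2 years.
(Equivalently: 4 semi-annual periods ÷ 2 = 2 years.)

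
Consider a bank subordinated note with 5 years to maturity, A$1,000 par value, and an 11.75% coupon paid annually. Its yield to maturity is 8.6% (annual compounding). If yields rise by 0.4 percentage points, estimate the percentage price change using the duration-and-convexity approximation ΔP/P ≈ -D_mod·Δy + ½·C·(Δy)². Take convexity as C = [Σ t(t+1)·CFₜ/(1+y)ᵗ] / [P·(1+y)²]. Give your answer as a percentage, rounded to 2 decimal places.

-1.50%

With y = 0.086:
  t   CF        PV=CF/(1+0.086)^t    t·PV        t(t+1)·PV
  1       117.50       108.1952       108.1952         216.3904
  2       117.50        99.6273       199.2545         597.7636
  3       117.50        91.7378       275.2134       1,100.8538
  4       117.50        84.4731       337.8925       1,689.4625
  5     1,117.50       739.7729     3,698.8644      22,193.1864
  Σ                  1,123.8063     4,619.4201      25,797.6567
P = 1,123.8063; D_Mac = 4.11051 yrs; D_mod = 3.78500 yrs; C = 19.46387.
Duration effect: -3.78500 × (+0.004) = -0.015140
Convexity effect: 0.5 × 19.46387 × (0.004)² = +0.0001557
ΔP/P ≈ -0.015140 + 0.0001557 = -0.014984 = -1.4984%.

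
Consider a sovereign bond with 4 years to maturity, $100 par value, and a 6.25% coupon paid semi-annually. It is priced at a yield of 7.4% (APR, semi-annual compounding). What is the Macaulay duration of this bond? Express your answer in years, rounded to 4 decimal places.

Periodic yield y = 0.037. Discount each cash flow and weight by its period:
  t   CF        PV=CF/(1+0.037)^t    t·PV
  1        3.125         3.0135         3.0135
  2        3.125         2.9060         5.8120
  3        3.125         2.8023         8.4069
  4        3.125         2.7023        10.8092
  5        3.125         2.6059        13.0295
  6        3.125         2.5129        15.0775
  7        3.125         2.4233        16.9628
  8      103.125        77.1141       616.9130
  Σ                     96.0803       690.0242
Price P = Σ PV = 96.0803.
Macaulay duration = Σ(t·PV) / P = 690.0242 / 96.0803 = 7.18175 half-year periods.
In years: 7.18175 / 2 = 3.59087 years.

3.5909 years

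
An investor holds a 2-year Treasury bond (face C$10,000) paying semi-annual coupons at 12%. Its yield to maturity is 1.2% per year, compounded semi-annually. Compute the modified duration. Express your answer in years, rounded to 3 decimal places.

Periodic yield y = 0.006. First find Macaulay duration:
  t   CF        PV=CF/(1+0.006)^t    t·PV
  1       600.00       596.4215       596.4215
  2       600.00       592.8643     1,185.7286
  3       600.00       589.3283     1,767.9849
  4    10,600.00    10,349.3707    41,397.4827
  Σ                 12,127.9848    44,947.6177
P = 12,127.9848; Macaulay duration = 44,947.6177 / 12,127.9848 = 3.70611 half-year periods = 1.85305 years.
Modified duration = D_Mac / (1 + y) = 1.85305 / 1.006 = 1.84200 years.

1.842 years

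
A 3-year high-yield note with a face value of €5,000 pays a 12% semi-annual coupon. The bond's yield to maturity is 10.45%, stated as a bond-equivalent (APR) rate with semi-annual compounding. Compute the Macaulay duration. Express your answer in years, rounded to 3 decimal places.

2.615 years

Periodic yield y = 0.05225. Discount each cash flow and weight by its period:
  t   CF        PV=CF/(1+0.05225)^t    t·PV
  1       300.00       285.1033       285.1033
  2       300.00       270.9464       541.8928
  3       300.00       257.4924       772.4773
  4       300.00       244.7065       978.8260
  5       300.00       232.5555     1,162.7774
  6     5,300.00     3,904.4716    23,426.8293
  Σ                  5,195.2757    27,167.9062
Price P = Σ PV = 5,195.2757.
Macaulay duration = Σ(t·PV) / P = 27,167.9062 / 5,195.2757 = 5.22935 half-year periods.
In years: 5.22935 / 2 = 2.61467 years.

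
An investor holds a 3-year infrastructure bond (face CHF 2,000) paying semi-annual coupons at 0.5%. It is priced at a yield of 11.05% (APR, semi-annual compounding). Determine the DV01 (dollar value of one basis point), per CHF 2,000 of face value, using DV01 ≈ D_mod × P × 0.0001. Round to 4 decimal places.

Periodic yield y = 0.05525.
  t   CF        PV=CF/(1+0.05525)^t    t·PV
  1         5.00         4.7382         4.7382
  2         5.00         4.4901         8.9803
  3         5.00         4.2550        12.7651
  4         5.00         4.0323        16.1290
  5         5.00         3.8211        19.1057
  6     2,005.00     1,452.0521     8,712.3129
  Σ                  1,473.3889     8,774.0312
P = 1,473.3889; D_Mac = 5.95500 half-year periods = 2.97750 yrs; D_mod = 2.82161 yrs.
DV01 ≈ 2.82161 × 1,473.3889 × 0.0001 = 0.415732.

CHF 0.4157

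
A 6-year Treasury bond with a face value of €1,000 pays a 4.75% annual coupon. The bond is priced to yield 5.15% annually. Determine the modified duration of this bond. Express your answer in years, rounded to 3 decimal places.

5.090 years

Periodic yield y = 0.0515. First find Macaulay duration:
  t   CF        PV=CF/(1+0.0515)^t    t·PV
  1        47.50        45.1736        45.1736
  2        47.50        42.9611        85.9221
  3        47.50        40.8569       122.5708
  4        47.50        38.8559       155.4234
  5        47.50        36.9528       184.7639
  6     1,047.50       774.9941     4,649.9643
  Σ                    979.7943     5,243.8182
P = 979.7943; Macaulay duration = 5,243.8182 / 979.7943 = 5.35196 years.
Modified duration = D_Mac / (1 + y) = 5.35196 / 1.0515 = 5.08983 years.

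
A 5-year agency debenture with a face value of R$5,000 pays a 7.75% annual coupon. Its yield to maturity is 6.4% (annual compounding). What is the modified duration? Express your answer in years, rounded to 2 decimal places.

Periodic yield y = 0.064. First find Macaulay duration:
  t   CF        PV=CF/(1+0.064)^t    t·PV
  1       387.50       364.1917       364.1917
  2       387.50       342.2855       684.5709
  3       387.50       321.6969       965.0906
  4       387.50       302.3467     1,209.3867
  5     5,387.50     3,950.7463    19,753.7316
  Σ                  5,281.2670    22,976.9715
P = 5,281.2670; Macaulay duration = 22,976.9715 / 5,281.2670 = 4.35066 years.
Modified duration = D_Mac / (1 + y) = 4.35066 / 1.064 = 4.08896 years.

4.09 years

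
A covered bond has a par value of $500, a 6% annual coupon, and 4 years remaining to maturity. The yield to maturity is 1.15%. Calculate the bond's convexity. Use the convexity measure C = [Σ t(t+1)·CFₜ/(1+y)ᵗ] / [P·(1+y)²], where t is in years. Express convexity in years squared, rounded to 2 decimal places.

17.61

With y = 0.0115:
  t   CF        PV=CF/(1+0.0115)^t    t·PV        t(t+1)·PV
  1        30.00        29.6589        29.6589          59.3178
  2        30.00        29.3217        58.6434         175.9303
  3        30.00        28.9884        86.9651         347.8603
  4       530.00       506.3051     2,025.2205      10,126.1024
  Σ                    594.2741     2,200.4879      10,709.2109
P = 594.2741.
Convexity = Σ t(t+1)·PV / [P·(1+y)²] = 10,709.2109 / (594.2741 × 1.023132) = 17.61322.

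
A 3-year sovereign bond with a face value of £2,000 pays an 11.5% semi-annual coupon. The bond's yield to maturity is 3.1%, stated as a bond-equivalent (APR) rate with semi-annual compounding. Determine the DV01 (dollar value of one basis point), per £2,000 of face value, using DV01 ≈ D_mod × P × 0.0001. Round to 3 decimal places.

£0.650

Periodic yield y = 0.0155.
  t   CF        PV=CF/(1+0.0155)^t    t·PV
  1       115.00       113.2447       113.2447
  2       115.00       111.5162       223.0324
  3       115.00       109.8141       329.4423
  4       115.00       108.1379       432.5518
  5       115.00       106.4874       532.4370
  6     2,115.00     1,928.5496    11,571.2974
  Σ                  2,477.7499    13,202.0055
P = 2,477.7499; D_Mac = 5.32822 half-year periods = 2.66411 yrs; D_mod = 2.62345 yrs.
DV01 ≈ 2.62345 × 2,477.7499 × 0.0001 = 0.650025.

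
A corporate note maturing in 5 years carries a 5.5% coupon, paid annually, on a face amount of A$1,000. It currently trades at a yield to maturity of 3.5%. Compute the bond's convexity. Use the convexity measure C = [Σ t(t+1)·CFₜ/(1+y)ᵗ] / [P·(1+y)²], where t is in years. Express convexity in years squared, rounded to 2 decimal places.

24.50

With y = 0.035:
  t   CF        PV=CF/(1+0.035)^t    t·PV        t(t+1)·PV
  1        55.00        53.1401        53.1401         106.2802
  2        55.00        51.3431       102.6862         308.0585
  3        55.00        49.6068       148.8205         595.2822
  4        55.00        47.9293       191.7173         958.5865
  5     1,055.00       888.2817     4,441.4085      26,648.4507
  Σ                  1,090.3010     4,937.7726      28,616.6581
P = 1,090.3010.
Convexity = Σ t(t+1)·PV / [P·(1+y)²] = 28,616.6581 / (1,090.3010 × 1.071225) = 24.50145.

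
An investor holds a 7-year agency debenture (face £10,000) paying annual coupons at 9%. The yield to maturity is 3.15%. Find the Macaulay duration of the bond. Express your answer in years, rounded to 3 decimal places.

Periodic yield y = 0.0315. Discount each cash flow and weight by its year:
  t   CF        PV=CF/(1+0.0315)^t    t·PV
  1       900.00       872.5158       872.5158
  2       900.00       845.8708     1,691.7416
  3       900.00       820.0396     2,460.1187
  4       900.00       794.9972     3,179.9887
  5       900.00       770.7195     3,853.5975
  6       900.00       747.1832     4,483.0994
  7    10,900.00     8,772.8736    61,410.1152
  Σ                 13,624.1996    77,951.1768
Price P = Σ PV = 13,624.1996.
Macaulay duration = Σ(t·PV) / P = 77,951.1768 / 13,624.1996 = 5.72152 years.

5.722 years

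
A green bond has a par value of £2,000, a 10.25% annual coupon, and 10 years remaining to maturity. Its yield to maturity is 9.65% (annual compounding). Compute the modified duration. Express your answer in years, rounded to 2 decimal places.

Periodic yield y = 0.0965. First find Macaulay duration:
  t   CF        PV=CF/(1+0.0965)^t    t·PV
  1       205.00       186.9585       186.9585
  2       205.00       170.5048       341.0096
  3       205.00       155.4991       466.4974
  4       205.00       141.8141       567.2563
  5       205.00       129.3334       646.6670
  6       205.00       117.9511       707.7067
  7       205.00       107.5706       752.9939
  8       205.00        98.1036       784.8285
  9       205.00        89.4697       805.2276
  10    2,205.00       877.6518     8,776.5177
  Σ                  2,074.8566    14,035.6631
P = 2,074.8566; Macaulay duration = 14,035.6631 / 2,074.8566 = 6.76464 years.
Modified duration = D_Mac / (1 + y) = 6.76464 / 1.0965 = 6.16930 years.

6.17 years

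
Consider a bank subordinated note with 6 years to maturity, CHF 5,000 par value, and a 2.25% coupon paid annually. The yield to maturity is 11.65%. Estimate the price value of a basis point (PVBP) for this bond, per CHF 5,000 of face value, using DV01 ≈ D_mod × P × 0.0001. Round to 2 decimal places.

Periodic yield y = 0.1165.
  t   CF        PV=CF/(1+0.1165)^t    t·PV
  1       112.50       100.7613       100.7613
  2       112.50        90.2475       180.4950
  3       112.50        80.8307       242.4921
  4       112.50        72.3965       289.5860
  5       112.50        64.8424       324.2119
  6     5,112.50     2,639.2526    15,835.5155
  Σ                  3,048.3310    16,973.0618
P = 3,048.3310; D_Mac = 5.56799 yrs; D_mod = 4.98700 yrs.
DV01 ≈ 4.98700 × 3,048.3310 × 0.0001 = 1.520203.

CHF 1.52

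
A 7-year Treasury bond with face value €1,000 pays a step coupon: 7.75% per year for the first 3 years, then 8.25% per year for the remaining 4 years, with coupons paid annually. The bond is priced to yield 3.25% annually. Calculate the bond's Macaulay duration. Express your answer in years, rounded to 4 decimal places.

Periodic yield y = 0.0325. Discount each cash flow and weight by its year:
  t   CF        PV=CF/(1+0.0325)^t    t·PV
  1        77.50        75.0605        75.0605
  2        77.50        72.6979       145.3957
  3        77.50        70.4095       211.2286
  4        82.50        72.5928       290.3713
  5        82.50        70.3078       351.5391
  6        82.50        68.0947       408.5685
  7     1,082.50       865.3613     6,057.5293
  Σ                  1,294.5246     7,539.6930
Price P = Σ PV = 1,294.5246.
Macaulay duration = Σ(t·PV) / P = 7,539.6930 / 1,294.5246 = 5.82429 years.

5.8243 years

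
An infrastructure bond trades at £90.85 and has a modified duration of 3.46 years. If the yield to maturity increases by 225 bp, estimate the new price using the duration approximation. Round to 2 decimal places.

£83.78

Duration approximation: ΔP/P ≈ -D_mod · Δy = -3.46 × (+0.0225) = -0.077850.
New price ≈ 90.85 × (1 - 0.077850) = 83.7773275.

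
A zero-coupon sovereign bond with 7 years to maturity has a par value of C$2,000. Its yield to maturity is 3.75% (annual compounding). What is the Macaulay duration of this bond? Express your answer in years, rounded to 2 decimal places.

A zero-coupon bond has a single cash flow at maturity, so its Macaulay duration equals its maturity: 7 years.

7.00 years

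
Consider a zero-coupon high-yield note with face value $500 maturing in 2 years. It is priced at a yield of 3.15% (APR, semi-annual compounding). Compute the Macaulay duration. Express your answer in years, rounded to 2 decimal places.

A zero-coupon bond has a single cash flow at maturity, so its Macaulay duration equals its maturity: 2 years.
(Equivalently: 4 semi-annual periods ÷ 2 = 2 years.)

2.00 years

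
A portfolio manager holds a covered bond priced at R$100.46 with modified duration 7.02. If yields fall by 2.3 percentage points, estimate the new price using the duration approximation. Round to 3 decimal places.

R$116.680

Duration approximation: ΔP/P ≈ -D_mod · Δy = -7.02 × (-0.023) = +0.161460.
New price ≈ 100.46 × (1 + 0.161460) = 116.6802716.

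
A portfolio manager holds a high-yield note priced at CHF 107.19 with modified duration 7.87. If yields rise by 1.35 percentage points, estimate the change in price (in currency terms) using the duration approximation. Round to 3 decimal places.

Duration approximation: ΔP/P ≈ -D_mod · Δy = -7.87 × (+0.0135) = -0.106245.
ΔP ≈ 107.19 × (-0.106245) = -11.38840155.

-CHF 11.388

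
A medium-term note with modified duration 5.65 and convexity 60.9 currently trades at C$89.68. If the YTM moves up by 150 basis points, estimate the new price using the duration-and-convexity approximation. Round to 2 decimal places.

C$82.69

Duration effect: -D_mod·Δy = -5.65 × (+0.015) = -0.084750
Convexity effect: ½·C·(Δy)² = 0.5 × 60.9 × (0.015)² = +0.00685125
ΔP/P ≈ -0.084750 + 0.00685125 = -0.07789875
New price ≈ 89.68 × (1 - 0.07789875) = 82.6940401.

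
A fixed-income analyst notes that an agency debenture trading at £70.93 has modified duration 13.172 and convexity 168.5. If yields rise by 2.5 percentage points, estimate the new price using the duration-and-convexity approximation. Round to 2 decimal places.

£51.31

Duration effect: -D_mod·Δy = -13.172 × (+0.025) = -0.329300
Convexity effect: ½·C·(Δy)² = 0.5 × 168.5 × (0.025)² = +0.05265625
ΔP/P ≈ -0.329300 + 0.05265625 = -0.27664375
New price ≈ 70.93 × (1 - 0.27664375) = 51.3076588125.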